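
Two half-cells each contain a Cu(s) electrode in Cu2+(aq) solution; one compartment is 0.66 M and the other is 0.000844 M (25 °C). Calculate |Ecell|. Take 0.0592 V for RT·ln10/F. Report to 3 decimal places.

0.086 V

For a concentration cell E°cell = 0, since both electrodes use the same couple.
The compartment with the higher Cu2+(aq) concentration (0.66 M) acts as the cathode; ions are reduced there and produced at the dilute (0.000844 M) anode.
With n = 2, Ecell = −(0.0592/2)·log([dilute]/[conc]) = −(0.0592/2)·log(0.000844/0.66) = +0.086 V.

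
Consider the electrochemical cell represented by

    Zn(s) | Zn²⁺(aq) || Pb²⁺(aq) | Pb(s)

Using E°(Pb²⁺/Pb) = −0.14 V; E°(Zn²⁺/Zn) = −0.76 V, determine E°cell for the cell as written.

+0.62 V

By convention the left-hand electrode in cell notation is the anode (oxidation) and the right-hand electrode is the cathode (reduction).
E°cell = E°(right) − E°(left) = −0.14 − (−0.76) = +0.62 V.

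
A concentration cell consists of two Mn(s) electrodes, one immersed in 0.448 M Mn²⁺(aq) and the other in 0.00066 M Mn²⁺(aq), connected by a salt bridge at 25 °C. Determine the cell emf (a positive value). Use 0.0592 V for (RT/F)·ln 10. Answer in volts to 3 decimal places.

For a concentration cell E°cell = 0, since both electrodes use the same couple.
The compartment with the higher Mn²⁺(aq) concentration (0.448 M) acts as the cathode; ions are reduced there and produced at the dilute (0.00066 M) anode.
With n = 2, Ecell = −(0.0592/2)·log([dilute]/[conc]) = −(0.0592/2)·log(0.00066/0.448) = +0.084 V.

0.084 V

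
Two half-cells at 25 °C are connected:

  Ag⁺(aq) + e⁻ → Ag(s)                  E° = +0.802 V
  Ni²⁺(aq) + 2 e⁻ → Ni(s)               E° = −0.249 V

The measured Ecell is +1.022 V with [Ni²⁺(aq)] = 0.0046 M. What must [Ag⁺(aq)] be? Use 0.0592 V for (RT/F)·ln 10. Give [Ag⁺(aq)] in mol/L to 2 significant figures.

0.022 M

With Ag⁺/Ag at the cathode and Ni²⁺/Ni at the anode, E°cell = +0.802 − (−0.249) = +1.051 V (n = 2).
Rearranging E = E° − (0.0592/n)·log Q gives log Q = 2(+1.051 − (+1.022))/0.0592 = 0.980.
The balanced reaction is 2 Ag⁺(aq) + Ni(s) → 2 Ag(s) + Ni²⁺(aq), so Q = [Ni²⁺(aq)] / [Ag⁺(aq)]^2.
Solving for the unknown gives log [Ag⁺(aq)] = −1.659, so [Ag⁺(aq)] ≈ 0.022 M.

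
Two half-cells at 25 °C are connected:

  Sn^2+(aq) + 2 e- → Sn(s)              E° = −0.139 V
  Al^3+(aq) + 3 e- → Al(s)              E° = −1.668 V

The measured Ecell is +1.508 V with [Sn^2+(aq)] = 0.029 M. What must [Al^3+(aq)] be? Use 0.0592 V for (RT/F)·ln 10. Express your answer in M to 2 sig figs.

Sn²⁺/Sn is the cathode (higher E°); E°cell = −0.139 − (−1.668) = +1.529 V with n = 6.
From the Nernst equation, log Q = n(E° − E)/0.0592 = 6·(+1.529 − (+1.508))/0.0592 = 2.128.
For 3 Sn^2+(aq) + 2 Al(s) → 3 Sn(s) + 2 Al^3+(aq), the reaction quotient is Q = [Al^3+(aq)]^2 / [Sn^2+(aq)]^3.
Substituting the known concentrations and solving, log [Al^3+(aq)] = −1.242 and [Al^3+(aq)] = 0.057 M.

0.057 M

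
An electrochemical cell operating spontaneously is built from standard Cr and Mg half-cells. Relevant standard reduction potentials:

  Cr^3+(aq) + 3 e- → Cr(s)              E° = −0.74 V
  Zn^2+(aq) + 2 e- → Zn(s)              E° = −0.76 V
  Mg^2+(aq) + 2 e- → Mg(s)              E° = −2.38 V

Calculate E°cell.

Of the two couples in this cell, the one with the more positive reduction potential is reduced at the cathode: here that is Cr³⁺/Cr (−0.74 V); Mg²⁺/Mg (−2.38 V) is the anode.
E°cell = E°(cathode) − E°(anode) = −0.74 − (−2.38) = +1.64 V.

+1.64 V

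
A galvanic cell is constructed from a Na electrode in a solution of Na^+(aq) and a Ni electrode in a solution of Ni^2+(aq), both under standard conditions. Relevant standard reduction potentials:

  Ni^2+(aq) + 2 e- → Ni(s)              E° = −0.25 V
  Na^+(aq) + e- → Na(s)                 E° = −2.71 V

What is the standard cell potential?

+2.46 V

The Ni²⁺/Ni couple has the higher E°, so Ni ion is reduced (cathode) and Na is oxidized (anode).
E°cell = E°(cathode) − E°(anode) = −0.25 − (−2.71) = +2.46 V.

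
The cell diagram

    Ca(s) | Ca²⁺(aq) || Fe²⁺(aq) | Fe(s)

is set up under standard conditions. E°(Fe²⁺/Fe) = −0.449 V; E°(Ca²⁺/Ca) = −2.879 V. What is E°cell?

+2.430 V

By convention the left-hand electrode in cell notation is the anode (oxidation) and the right-hand electrode is the cathode (reduction).
E°cell = E°(right) − E°(left) = −0.449 − (−2.879) = +2.430 V.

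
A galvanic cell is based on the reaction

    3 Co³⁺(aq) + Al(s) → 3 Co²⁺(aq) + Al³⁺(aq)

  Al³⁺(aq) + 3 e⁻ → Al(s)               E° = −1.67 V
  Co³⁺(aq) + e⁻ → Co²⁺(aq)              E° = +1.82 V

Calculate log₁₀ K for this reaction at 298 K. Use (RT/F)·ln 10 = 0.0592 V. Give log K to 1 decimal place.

log K = 176.9

The Co³⁺/Co²⁺ couple is reduced (cathode); E°cell = +1.82 − (−1.67) = +3.49 V with n = 3.
At equilibrium E = 0, so log K = nE°cell / 0.0592 = (3)(+3.49) / 0.0592 = 176.9.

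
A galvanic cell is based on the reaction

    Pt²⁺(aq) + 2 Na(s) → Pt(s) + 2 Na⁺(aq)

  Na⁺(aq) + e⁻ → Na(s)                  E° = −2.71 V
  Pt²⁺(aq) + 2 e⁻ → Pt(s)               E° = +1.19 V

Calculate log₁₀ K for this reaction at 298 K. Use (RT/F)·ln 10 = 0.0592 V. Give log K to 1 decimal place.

The Pt²⁺/Pt couple is reduced (cathode); E°cell = +1.19 − (−2.71) = +3.90 V with n = 2.
At equilibrium E = 0, so log K = nE°cell / 0.0592 = (2)(+3.90) / 0.0592 = 131.8.

log K = 131.8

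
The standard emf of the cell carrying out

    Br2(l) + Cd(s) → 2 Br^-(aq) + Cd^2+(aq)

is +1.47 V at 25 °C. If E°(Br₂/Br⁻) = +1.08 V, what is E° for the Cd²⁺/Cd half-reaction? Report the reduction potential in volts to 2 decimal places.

−0.39 V

In the reaction as written the Br₂/Br⁻ couple is reduced (cathode) and Cd²⁺/Cd is oxidized (anode), so E°cell = E°(Br₂/Br⁻) − E°(Cd²⁺/Cd).
E°(Cd²⁺/Cd) = E°(cathode) − E°cell = +1.08 − (+1.47) = −0.39 V.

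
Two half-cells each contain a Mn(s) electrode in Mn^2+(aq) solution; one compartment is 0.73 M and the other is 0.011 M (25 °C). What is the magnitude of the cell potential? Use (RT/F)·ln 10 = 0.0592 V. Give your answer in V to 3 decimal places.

For a concentration cell E°cell = 0, since both electrodes use the same couple.
The compartment with the higher Mn^2+(aq) concentration (0.73 M) acts as the cathode; ions are reduced there and produced at the dilute (0.011 M) anode.
With n = 2, Ecell = −(0.0592/2)·log([dilute]/[conc]) = −(0.0592/2)·log(0.011/0.73) = +0.054 V.

0.054 V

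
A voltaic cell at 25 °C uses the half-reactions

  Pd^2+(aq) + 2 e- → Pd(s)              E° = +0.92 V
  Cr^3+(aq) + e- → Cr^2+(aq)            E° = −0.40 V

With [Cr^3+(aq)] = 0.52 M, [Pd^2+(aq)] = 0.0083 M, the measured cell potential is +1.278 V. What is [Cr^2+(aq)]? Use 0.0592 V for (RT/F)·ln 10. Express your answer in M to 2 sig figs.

1.1 M

Pd²⁺/Pd is the cathode (higher E°); E°cell = +0.92 − (−0.40) = +1.32 V with n = 2.
Since E = E° − (0.0592/n)·log Q, log Q = n(E° − E)/0.0592 = 1.419.
For Pd^2+(aq) + 2 Cr^2+(aq) → Pd(s) + 2 Cr^3+(aq), the reaction quotient is Q = [Cr^3+(aq)]^2 / ([Pd^2+(aq)]·[Cr^2+(aq)]^2).
Solving for the unknown gives log [Cr^2+(aq)] = 0.047, so [Cr^2+(aq)] ≈ 1.1 M.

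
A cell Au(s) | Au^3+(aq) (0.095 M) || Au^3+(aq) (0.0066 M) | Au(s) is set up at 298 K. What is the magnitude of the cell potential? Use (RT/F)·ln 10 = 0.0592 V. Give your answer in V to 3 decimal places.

For a concentration cell E°cell = 0, since both electrodes use the same couple.
The compartment with the higher Au^3+(aq) concentration (0.095 M) acts as the cathode; ions are reduced there and produced at the dilute (0.0066 M) anode.
With n = 3, Ecell = −(0.0592/3)·log([dilute]/[conc]) = −(0.0592/3)·log(0.0066/0.095) = +0.023 V.

0.023 V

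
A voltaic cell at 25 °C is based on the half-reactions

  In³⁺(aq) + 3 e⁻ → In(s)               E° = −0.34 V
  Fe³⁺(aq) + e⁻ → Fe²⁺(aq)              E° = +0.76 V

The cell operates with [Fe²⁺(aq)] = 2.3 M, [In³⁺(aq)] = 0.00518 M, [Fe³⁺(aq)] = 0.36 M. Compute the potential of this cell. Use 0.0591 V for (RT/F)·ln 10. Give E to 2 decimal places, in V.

+1.10 V

The Fe³⁺/Fe²⁺ couple has the more positive E°, so it is the cathode; In³⁺/In is the anode.
E°cell = E°cat − E°an = +0.76 − (−0.34) = +1.10 V; n = 3.
For the overall reaction 3 Fe³⁺(aq) + In(s) → 3 Fe²⁺(aq) + In³⁺(aq), Q = ([Fe²⁺(aq)]^3·[In³⁺(aq)]) / [Fe³⁺(aq)]^3 = 1.35, giving log Q = 0.131.
Applying E = E° − (RT ln10/nF)·log Q gives +1.10 − (0.0591/3)(0.131) = +1.10 V.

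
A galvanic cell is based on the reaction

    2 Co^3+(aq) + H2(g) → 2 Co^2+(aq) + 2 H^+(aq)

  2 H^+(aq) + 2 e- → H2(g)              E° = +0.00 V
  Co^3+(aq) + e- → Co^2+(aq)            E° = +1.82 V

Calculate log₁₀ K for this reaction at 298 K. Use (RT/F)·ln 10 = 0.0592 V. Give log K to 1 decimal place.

The Co³⁺/Co²⁺ couple is reduced (cathode); E°cell = +1.82 − (+0.00) = +1.82 V with n = 2.
At equilibrium E = 0, so log K = nE°cell / 0.0592 = (2)(+1.82) / 0.0592 = 61.5.

log K = 61.5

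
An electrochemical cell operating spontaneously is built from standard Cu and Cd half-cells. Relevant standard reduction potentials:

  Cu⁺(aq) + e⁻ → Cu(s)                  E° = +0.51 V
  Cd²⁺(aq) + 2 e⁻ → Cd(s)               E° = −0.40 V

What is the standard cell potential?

The Cu⁺/Cu couple has the higher E°, so Cu ion is reduced (cathode) and Cd is oxidized (anode).
E°cell = E°(cathode) − E°(anode) = +0.51 − (−0.40) = +0.91 V.

+0.91 V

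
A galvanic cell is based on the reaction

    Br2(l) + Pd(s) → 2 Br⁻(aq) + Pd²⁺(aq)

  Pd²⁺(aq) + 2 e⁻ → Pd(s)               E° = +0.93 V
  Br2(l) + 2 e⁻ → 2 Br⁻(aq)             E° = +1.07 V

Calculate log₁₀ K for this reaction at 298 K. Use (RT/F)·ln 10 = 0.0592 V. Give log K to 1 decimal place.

The Br₂/Br⁻ couple is reduced (cathode); E°cell = +1.07 − (+0.93) = +0.14 V with n = 2.
At equilibrium E = 0, so log K = nE°cell / 0.0592 = (2)(+0.14) / 0.0592 = 4.7.

log K = 4.7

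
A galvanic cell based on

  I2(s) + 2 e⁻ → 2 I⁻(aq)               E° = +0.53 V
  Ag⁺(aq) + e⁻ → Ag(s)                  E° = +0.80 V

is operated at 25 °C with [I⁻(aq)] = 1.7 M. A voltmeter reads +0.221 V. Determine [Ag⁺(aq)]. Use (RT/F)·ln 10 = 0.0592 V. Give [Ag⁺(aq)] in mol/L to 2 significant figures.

0.087 M

Ag⁺/Ag is the cathode (higher E°); E°cell = +0.80 − (+0.53) = +0.27 V with n = 2.
From the Nernst equation, log Q = n(E° − E)/0.0592 = 2·(+0.27 − (+0.221))/0.0592 = 1.655.
The balanced reaction is 2 Ag⁺(aq) + 2 I⁻(aq) → 2 Ag(s) + I2(s), so Q = 1 / ([Ag⁺(aq)]^2·[I⁻(aq)]^2).
Solving for the unknown gives log [Ag⁺(aq)] = −1.058, so [Ag⁺(aq)] ≈ 0.087 M.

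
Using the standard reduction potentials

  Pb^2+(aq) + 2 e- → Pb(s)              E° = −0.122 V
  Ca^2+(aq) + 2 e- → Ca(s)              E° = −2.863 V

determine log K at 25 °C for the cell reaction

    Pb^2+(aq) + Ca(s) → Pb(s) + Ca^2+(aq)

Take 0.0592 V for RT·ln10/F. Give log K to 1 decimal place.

The Pb²⁺/Pb couple is reduced (cathode); E°cell = −0.122 − (−2.863) = +2.741 V with n = 2.
At equilibrium E = 0, so log K = nE°cell / 0.0592 = (2)(+2.741) / 0.0592 = 92.6.

log K = 92.6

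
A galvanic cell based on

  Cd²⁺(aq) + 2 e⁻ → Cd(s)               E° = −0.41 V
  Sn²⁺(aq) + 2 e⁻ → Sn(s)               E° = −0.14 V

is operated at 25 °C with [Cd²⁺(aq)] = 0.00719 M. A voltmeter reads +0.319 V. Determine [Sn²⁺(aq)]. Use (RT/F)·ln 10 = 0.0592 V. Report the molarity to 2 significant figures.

0.33 M

The Sn²⁺/Sn couple has the larger reduction potential, so it is the cathode: E°cell = −0.14 − (−0.41) = +0.27 V and n = 2.
From the Nernst equation, log Q = n(E° − E)/0.0592 = 2·(+0.27 − (+0.319))/0.0592 = −1.655.
Balancing electrons gives Sn²⁺(aq) + Cd(s) → Sn(s) + Cd²⁺(aq); thus Q = [Cd²⁺(aq)] / [Sn²⁺(aq)].
Isolating [Sn²⁺(aq)] in Q = 10^{−1.655} yields log [Sn²⁺(aq)] = −0.488, i.e. 0.33 M.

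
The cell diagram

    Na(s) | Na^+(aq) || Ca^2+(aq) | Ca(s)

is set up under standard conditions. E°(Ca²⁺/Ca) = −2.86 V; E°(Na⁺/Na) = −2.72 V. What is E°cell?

By convention the left-hand electrode in cell notation is the anode (oxidation) and the right-hand electrode is the cathode (reduction).
E°cell = E°(right) − E°(left) = −2.86 − (−2.72) = −0.14 V.
The negative sign shows that, as written, the cell would require an external voltage to drive the reaction.

−0.14 V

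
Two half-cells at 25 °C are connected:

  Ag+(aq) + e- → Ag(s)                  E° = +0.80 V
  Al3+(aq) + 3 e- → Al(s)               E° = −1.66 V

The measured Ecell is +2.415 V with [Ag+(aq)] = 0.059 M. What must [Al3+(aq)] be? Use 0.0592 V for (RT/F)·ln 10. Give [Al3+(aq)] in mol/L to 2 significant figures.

Ag⁺/Ag is the cathode (higher E°); E°cell = +0.80 − (−1.66) = +2.46 V with n = 3.
Rearranging E = E° − (0.0592/n)·log Q gives log Q = 3(+2.46 − (+2.415))/0.0592 = 2.280.
Balancing electrons gives 3 Ag+(aq) + Al(s) → 3 Ag(s) + Al3+(aq); thus Q = [Al3+(aq)] / [Ag+(aq)]^3.
Substituting the known concentrations and solving, log [Al3+(aq)] = −1.407 and [Al3+(aq)] = 0.039 M.

0.039 M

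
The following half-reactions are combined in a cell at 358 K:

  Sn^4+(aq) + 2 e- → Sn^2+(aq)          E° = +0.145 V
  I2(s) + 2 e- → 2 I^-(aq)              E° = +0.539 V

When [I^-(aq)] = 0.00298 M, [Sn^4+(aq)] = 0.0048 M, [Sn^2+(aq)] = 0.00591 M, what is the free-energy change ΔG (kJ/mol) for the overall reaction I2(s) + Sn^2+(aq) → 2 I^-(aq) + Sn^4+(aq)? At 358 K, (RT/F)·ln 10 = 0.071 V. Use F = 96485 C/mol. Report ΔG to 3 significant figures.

−111 kJ/mol

The standard cell potential is +0.539 − (+0.145) = +0.394 V, with n = 2 electrons in the balanced equation.
The reaction quotient is ([I^-(aq)]^2·[Sn^4+(aq)]) / [Sn^2+(aq)] = 7.21×10^−6; by Nernst, E = +0.394 − (0.071/2)(−5.142) = +0.5765 V.
Then ΔG = −nFE = −2 × 96485 × +0.5765 J/mol = −111 kJ/mol.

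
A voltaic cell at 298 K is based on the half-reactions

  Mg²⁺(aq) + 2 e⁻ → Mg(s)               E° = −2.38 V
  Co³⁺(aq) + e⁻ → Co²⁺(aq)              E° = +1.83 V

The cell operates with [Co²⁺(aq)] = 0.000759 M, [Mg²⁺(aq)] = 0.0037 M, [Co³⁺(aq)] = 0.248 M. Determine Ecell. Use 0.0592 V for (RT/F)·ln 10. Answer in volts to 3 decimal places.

The Co³⁺/Co²⁺ couple has the more positive E°, so it is the cathode; Mg²⁺/Mg is the anode.
E°cell = +1.83 − (−2.38) = +4.21 V, with n = 2 electrons transferred.
Balancing gives 2 Co³⁺(aq) + Mg(s) → 2 Co²⁺(aq) + Mg²⁺(aq); hence Q = ([Co²⁺(aq)]^2·[Mg²⁺(aq)]) / [Co³⁺(aq)]^2 = 3.47×10^−8 (log Q = −7.460).
E = E° − (0.0592/n)·log Q = +4.21 − (0.0592/2)(−7.460) = +4.431 V.

+4.431 V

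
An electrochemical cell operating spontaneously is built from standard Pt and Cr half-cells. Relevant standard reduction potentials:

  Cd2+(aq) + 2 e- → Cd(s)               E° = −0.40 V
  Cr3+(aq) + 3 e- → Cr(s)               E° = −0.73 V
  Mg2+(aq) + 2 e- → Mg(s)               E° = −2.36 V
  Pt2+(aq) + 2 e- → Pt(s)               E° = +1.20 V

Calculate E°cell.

Of the two couples in this cell, the one with the more positive reduction potential is reduced at the cathode: here that is Pt²⁺/Pt (+1.20 V); Cr³⁺/Cr (−0.73 V) is the anode.
E°cell = E°(cathode) − E°(anode) = +1.20 − (−0.73) = +1.93 V.

+1.93 V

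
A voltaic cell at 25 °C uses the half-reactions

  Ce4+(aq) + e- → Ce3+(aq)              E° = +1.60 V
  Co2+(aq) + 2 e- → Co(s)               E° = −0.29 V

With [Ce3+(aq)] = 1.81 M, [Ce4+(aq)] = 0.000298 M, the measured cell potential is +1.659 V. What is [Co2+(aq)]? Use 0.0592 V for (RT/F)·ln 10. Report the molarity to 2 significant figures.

1.7 M

With Ce⁴⁺/Ce³⁺ at the cathode and Co²⁺/Co at the anode, E°cell = +1.60 − (−0.29) = +1.89 V (n = 2).
Since E = E° − (0.0592/n)·log Q, log Q = n(E° − E)/0.0592 = 7.804.
For 2 Ce4+(aq) + Co(s) → 2 Ce3+(aq) + Co2+(aq), the reaction quotient is Q = ([Ce3+(aq)]^2·[Co2+(aq)]) / [Ce4+(aq)]^2.
Substituting the known concentrations and solving, log [Co2+(aq)] = 0.237 and [Co2+(aq)] = 1.7 M.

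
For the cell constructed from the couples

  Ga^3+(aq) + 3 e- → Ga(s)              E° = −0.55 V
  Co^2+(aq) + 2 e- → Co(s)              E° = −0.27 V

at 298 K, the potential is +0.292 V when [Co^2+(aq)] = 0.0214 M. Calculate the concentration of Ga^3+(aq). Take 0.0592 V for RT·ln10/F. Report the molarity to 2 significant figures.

0.00077 M

The Co²⁺/Co couple has the larger reduction potential, so it is the cathode: E°cell = −0.27 − (−0.55) = +0.28 V and n = 6.
From the Nernst equation, log Q = n(E° − E)/0.0592 = 6·(+0.28 − (+0.292))/0.0592 = −1.216.
For 3 Co^2+(aq) + 2 Ga(s) → 3 Co(s) + 2 Ga^3+(aq), the reaction quotient is Q = [Ga^3+(aq)]^2 / [Co^2+(aq)]^3.
Substituting the known concentrations and solving, log [Ga^3+(aq)] = −3.112 and [Ga^3+(aq)] = 0.00077 M.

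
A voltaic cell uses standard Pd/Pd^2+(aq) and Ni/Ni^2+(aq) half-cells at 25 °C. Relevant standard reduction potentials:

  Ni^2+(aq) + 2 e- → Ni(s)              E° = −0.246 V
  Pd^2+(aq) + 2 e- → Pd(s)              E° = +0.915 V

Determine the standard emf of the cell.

+1.161 V

Of the two couples in this cell, the one with the more positive reduction potential is reduced at the cathode: here that is Pd²⁺/Pd (+0.915 V); Ni²⁺/Ni (−0.246 V) is the anode.
E°cell = E°(cathode) − E°(anode) = +0.915 − (−0.246) = +1.161 V.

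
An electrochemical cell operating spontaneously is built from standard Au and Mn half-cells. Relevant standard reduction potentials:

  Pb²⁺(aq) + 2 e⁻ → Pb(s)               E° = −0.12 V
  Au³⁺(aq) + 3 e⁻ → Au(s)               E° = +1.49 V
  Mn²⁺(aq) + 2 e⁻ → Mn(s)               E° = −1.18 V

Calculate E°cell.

+2.67 V

Of the two couples in this cell, the one with the more positive reduction potential is reduced at the cathode: here that is Au³⁺/Au (+1.49 V); Mn²⁺/Mn (−1.18 V) is the anode.
E°cell = E°(cathode) − E°(anode) = +1.49 − (−1.18) = +2.67 V.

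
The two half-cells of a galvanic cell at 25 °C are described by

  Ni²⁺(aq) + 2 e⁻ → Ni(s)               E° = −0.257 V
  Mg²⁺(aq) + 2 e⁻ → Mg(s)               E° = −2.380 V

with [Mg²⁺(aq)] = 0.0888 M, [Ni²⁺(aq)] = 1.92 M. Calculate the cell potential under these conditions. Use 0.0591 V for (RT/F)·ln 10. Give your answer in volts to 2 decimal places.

+2.16 V

Since E°(Ni²⁺/Ni) > E°(Mg²⁺/Mg), Ni²⁺/Ni serves as the cathode.
E°cell = −0.257 − (−2.380) = +2.123 V, with n = 2 electrons transferred.
Balancing gives Ni²⁺(aq) + Mg(s) → Ni(s) + Mg²⁺(aq); hence Q = [Mg²⁺(aq)] / [Ni²⁺(aq)] = 0.0463 (log Q = −1.335).
By the Nernst equation, E = +2.123 − (0.0591/2)·(−1.335) = +2.16 V.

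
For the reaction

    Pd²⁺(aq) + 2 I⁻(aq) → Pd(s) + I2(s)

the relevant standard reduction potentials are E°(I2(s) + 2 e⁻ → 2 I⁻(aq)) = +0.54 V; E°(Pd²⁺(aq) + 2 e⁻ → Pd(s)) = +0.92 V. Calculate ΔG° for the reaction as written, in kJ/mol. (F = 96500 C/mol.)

−73.3 kJ/mol

In the reaction as written Pd²⁺(aq) is reduced, so the Pd²⁺/Pd couple is the cathode and I₂/I⁻ is the anode.
E°cell = +0.92 − (+0.54) = +0.38 V; balancing electrons gives n = 2.
ΔG° = −nFE°cell = −(2)(96500)(+0.38) J/mol = −73.3 kJ/mol.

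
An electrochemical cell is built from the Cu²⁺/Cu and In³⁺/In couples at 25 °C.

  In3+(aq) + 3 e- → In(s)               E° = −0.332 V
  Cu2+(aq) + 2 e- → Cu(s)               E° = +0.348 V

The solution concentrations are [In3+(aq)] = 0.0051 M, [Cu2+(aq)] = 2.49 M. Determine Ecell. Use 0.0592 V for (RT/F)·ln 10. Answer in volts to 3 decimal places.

+0.737 V

The Cu²⁺/Cu couple has the more positive E°, so it is the cathode; In³⁺/In is the anode.
The standard potential is +0.348 − (−0.332) = +0.680 V and the balanced reaction transfers n = 6 electrons.
For the overall reaction 3 Cu2+(aq) + 2 In(s) → 3 Cu(s) + 2 In3+(aq), Q = [In3+(aq)]^2 / [Cu2+(aq)]^3 = 1.68×10^−6, giving log Q = −5.773.
By the Nernst equation, E = +0.680 − (0.0592/6)·(−5.773) = +0.737 V.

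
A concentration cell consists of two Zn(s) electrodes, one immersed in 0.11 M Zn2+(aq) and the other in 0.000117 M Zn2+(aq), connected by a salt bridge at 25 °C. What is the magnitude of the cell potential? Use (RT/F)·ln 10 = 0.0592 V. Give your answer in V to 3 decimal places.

For a concentration cell E°cell = 0, since both electrodes use the same couple.
The compartment with the higher Zn2+(aq) concentration (0.11 M) acts as the cathode; ions are reduced there and produced at the dilute (0.000117 M) anode.
With n = 2, Ecell = −(0.0592/2)·log([dilute]/[conc]) = −(0.0592/2)·log(0.000117/0.11) = +0.088 V.

0.088 V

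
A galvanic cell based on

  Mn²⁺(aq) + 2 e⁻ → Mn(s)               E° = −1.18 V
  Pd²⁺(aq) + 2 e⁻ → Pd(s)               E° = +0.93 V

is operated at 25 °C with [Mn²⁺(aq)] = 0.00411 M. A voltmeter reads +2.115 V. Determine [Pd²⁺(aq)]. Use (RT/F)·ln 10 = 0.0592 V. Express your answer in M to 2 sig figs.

The Pd²⁺/Pd couple has the larger reduction potential, so it is the cathode: E°cell = +0.93 − (−1.18) = +2.11 V and n = 2.
From the Nernst equation, log Q = n(E° − E)/0.0592 = 2·(+2.11 − (+2.115))/0.0592 = −0.169.
Balancing electrons gives Pd²⁺(aq) + Mn(s) → Pd(s) + Mn²⁺(aq); thus Q = [Mn²⁺(aq)] / [Pd²⁺(aq)].
Isolating [Pd²⁺(aq)] in Q = 10^{−0.169} yields log [Pd²⁺(aq)] = −2.217, i.e. 0.0061 M.

0.0061 M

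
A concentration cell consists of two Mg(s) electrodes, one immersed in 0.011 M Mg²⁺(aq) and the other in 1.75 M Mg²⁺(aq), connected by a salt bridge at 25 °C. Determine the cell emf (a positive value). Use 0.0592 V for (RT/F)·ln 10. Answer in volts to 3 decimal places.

For a concentration cell E°cell = 0, since both electrodes use the same couple.
The compartment with the higher Mg²⁺(aq) concentration (1.75 M) acts as the cathode; ions are reduced there and produced at the dilute (0.011 M) anode.
With n = 2, Ecell = −(0.0592/2)·log([dilute]/[conc]) = −(0.0592/2)·log(0.011/1.75) = +0.065 V.

0.065 V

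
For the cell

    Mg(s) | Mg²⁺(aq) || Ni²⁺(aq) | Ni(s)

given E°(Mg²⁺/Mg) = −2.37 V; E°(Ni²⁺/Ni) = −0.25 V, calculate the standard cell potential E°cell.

+2.12 V

By convention the left-hand electrode in cell notation is the anode (oxidation) and the right-hand electrode is the cathode (reduction).
E°cell = E°(right) − E°(left) = −0.25 − (−2.37) = +2.12 V.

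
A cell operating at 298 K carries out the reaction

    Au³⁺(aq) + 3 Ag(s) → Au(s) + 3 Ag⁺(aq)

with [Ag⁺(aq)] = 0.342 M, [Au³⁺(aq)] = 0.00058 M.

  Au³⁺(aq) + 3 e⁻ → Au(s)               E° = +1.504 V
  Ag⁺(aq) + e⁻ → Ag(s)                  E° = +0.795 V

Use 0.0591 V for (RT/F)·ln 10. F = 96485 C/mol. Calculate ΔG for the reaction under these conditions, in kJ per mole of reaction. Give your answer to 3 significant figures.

With Au³⁺/Au reduced at the cathode, E°cell = +1.504 − (+0.795) = +0.709 V and n = 3.
The reaction quotient is [Ag⁺(aq)]^3 / [Au³⁺(aq)] = 69; by Nernst, E = +0.709 − (0.0591/3)(1.839) = +0.6728 V.
Finally ΔG = −nFE = −(3)(96485 C/mol)(+0.6728 V) = −195 kJ/mol.

−195 kJ/mol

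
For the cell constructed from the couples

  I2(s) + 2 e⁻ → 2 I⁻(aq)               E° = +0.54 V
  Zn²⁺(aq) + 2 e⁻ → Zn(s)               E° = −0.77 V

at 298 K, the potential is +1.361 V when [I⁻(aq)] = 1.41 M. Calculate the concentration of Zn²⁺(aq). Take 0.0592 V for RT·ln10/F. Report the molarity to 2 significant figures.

I₂/I⁻ is the cathode (higher E°); E°cell = +0.54 − (−0.77) = +1.31 V with n = 2.
Since E = E° − (0.0592/n)·log Q, log Q = n(E° − E)/0.0592 = −1.723.
Balancing electrons gives I2(s) + Zn(s) → 2 I⁻(aq) + Zn²⁺(aq); thus Q = [I⁻(aq)]^2·[Zn²⁺(aq)].
Substituting the known concentrations and solving, log [Zn²⁺(aq)] = −2.021 and [Zn²⁺(aq)] = 0.0095 M.

0.0095 M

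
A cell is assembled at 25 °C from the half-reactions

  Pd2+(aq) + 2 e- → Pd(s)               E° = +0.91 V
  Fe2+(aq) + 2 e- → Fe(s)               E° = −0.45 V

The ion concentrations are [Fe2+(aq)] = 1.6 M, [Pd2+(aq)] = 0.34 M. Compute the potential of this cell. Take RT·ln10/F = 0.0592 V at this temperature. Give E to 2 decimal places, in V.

+1.34 V

The Pd²⁺/Pd couple has the more positive E°, so it is the cathode; Fe²⁺/Fe is the anode.
E°cell = +0.91 − (−0.45) = +1.36 V, with n = 2 electrons transferred.
For the overall reaction Pd2+(aq) + Fe(s) → Pd(s) + Fe2+(aq), Q = [Fe2+(aq)] / [Pd2+(aq)] = 4.71, giving log Q = 0.673.
By the Nernst equation, E = +1.36 − (0.0592/2)·(0.673) = +1.34 V.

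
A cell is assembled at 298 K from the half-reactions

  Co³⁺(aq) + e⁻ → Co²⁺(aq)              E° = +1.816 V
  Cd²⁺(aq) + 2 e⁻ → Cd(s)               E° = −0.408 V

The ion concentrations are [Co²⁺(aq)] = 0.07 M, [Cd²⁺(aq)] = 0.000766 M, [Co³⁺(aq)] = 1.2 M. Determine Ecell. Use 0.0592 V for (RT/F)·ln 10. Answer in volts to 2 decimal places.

+2.39 V

Co³⁺/Co²⁺ is reduced (cathode, E° = +1.816 V) and Cd²⁺/Cd is oxidized (anode).
E°cell = +1.816 − (−0.408) = +2.224 V, with n = 2 electrons transferred.
For the overall reaction 2 Co³⁺(aq) + Cd(s) → 2 Co²⁺(aq) + Cd²⁺(aq), Q = ([Co²⁺(aq)]^2·[Cd²⁺(aq)]) / [Co³⁺(aq)]^2 = 2.61×10^−6, giving log Q = −5.584.
E = E° − (0.0592/n)·log Q = +2.224 − (0.0592/2)(−5.584) = +2.39 V.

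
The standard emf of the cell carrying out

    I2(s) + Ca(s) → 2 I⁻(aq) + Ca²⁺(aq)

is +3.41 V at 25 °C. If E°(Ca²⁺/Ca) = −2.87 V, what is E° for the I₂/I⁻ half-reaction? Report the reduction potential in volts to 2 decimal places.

In the reaction as written the I₂/I⁻ couple is reduced (cathode) and Ca²⁺/Ca is oxidized (anode), so E°cell = E°(I₂/I⁻) − E°(Ca²⁺/Ca).
E°(I₂/I⁻) = E°cell + E°(anode) = +3.41 + (−2.87) = +0.54 V.

+0.54 V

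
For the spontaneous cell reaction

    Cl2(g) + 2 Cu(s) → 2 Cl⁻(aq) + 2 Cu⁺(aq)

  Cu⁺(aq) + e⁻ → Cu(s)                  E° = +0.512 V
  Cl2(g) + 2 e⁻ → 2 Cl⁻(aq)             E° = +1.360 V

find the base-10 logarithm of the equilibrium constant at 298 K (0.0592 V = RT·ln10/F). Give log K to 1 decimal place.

The Cl₂/Cl⁻ couple is reduced (cathode); E°cell = +1.360 − (+0.512) = +0.848 V with n = 2.
At equilibrium E = 0, so log K = nE°cell / 0.0592 = (2)(+0.848) / 0.0592 = 28.6.

log K = 28.6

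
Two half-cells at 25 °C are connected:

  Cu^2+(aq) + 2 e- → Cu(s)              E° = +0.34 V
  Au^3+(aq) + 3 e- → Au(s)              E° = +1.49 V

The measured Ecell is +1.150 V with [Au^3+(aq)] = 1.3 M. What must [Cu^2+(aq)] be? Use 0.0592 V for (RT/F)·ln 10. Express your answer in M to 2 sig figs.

Au³⁺/Au is the cathode (higher E°); E°cell = +1.49 − (+0.34) = +1.15 V with n = 6.
Since E = E° − (0.0592/n)·log Q, log Q = n(E° − E)/0.0592 = 0.000.
Balancing electrons gives 2 Au^3+(aq) + 3 Cu(s) → 2 Au(s) + 3 Cu^2+(aq); thus Q = [Cu^2+(aq)]^3 / [Au^3+(aq)]^2.
Solving for the unknown gives log [Cu^2+(aq)] = 0.076, so [Cu^2+(aq)] ≈ 1.2 M.

1.2 M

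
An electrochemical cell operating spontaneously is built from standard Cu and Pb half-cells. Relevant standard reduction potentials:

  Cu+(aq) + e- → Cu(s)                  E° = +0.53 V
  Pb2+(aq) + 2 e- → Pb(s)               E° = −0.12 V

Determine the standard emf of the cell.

The Cu⁺/Cu couple has the higher E°, so Cu ion is reduced (cathode) and Pb is oxidized (anode).
E°cell = E°(cathode) − E°(anode) = +0.53 − (−0.12) = +0.65 V.

+0.65 V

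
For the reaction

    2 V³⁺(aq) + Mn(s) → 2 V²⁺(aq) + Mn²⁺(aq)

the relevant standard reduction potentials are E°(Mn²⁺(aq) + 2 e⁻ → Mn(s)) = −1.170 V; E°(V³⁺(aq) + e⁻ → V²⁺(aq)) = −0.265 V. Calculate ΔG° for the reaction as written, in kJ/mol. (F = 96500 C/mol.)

In the reaction as written V³⁺(aq) is reduced, so the V³⁺/V²⁺ couple is the cathode and Mn²⁺/Mn is the anode.
E°cell = −0.265 − (−1.170) = +0.905 V; balancing electrons gives n = 2.
ΔG° = −nFE°cell = −(2)(96500)(+0.905) J/mol = −175 kJ/mol.

−175 kJ/mol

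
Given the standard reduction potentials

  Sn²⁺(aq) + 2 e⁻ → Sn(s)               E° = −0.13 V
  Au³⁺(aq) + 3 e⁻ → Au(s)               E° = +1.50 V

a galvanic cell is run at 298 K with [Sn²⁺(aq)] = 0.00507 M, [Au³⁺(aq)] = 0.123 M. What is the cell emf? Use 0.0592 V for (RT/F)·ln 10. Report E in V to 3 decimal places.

Au³⁺/Au is reduced (cathode, E° = +1.50 V) and Sn²⁺/Sn is oxidized (anode).
The standard potential is +1.50 − (−0.13) = +1.63 V and the balanced reaction transfers n = 6 electrons.
Balancing gives 2 Au³⁺(aq) + 3 Sn(s) → 2 Au(s) + 3 Sn²⁺(aq); hence Q = [Sn²⁺(aq)]^3 / [Au³⁺(aq)]^2 = 8.61×10^−6 (log Q = −5.065).
E = E° − (0.0592/n)·log Q = +1.63 − (0.0592/6)(−5.065) = +1.680 V.

+1.680 V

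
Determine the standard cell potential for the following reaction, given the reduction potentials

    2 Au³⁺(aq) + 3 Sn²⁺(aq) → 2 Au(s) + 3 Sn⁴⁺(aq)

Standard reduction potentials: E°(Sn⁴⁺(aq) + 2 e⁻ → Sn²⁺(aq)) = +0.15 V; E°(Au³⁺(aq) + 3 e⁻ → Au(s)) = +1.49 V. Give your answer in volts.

+1.34 V

In the reaction as written, Au³⁺(aq) is reduced (cathode) and Sn⁴⁺(aq) is produced by oxidation at the anode.
E°cell = E°(cathode) − E°(anode) = +1.49 − (+0.15) = +1.34 V.
The positive value indicates the reaction is spontaneous as written.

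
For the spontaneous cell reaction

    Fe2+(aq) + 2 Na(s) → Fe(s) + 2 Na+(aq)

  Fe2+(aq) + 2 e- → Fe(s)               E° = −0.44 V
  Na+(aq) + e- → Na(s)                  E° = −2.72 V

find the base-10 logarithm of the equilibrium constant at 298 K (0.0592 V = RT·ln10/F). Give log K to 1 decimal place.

log K = 77.0

The Fe²⁺/Fe couple is reduced (cathode); E°cell = −0.44 − (−2.72) = +2.28 V with n = 2.
At equilibrium E = 0, so log K = nE°cell / 0.0592 = (2)(+2.28) / 0.0592 = 77.0.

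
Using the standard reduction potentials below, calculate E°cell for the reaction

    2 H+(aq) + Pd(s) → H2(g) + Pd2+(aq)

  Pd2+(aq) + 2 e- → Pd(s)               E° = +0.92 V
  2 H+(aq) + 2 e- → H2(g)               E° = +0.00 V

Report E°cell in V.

−0.92 V

H+(aq) gains electrons, so the 2H⁺/H₂ couple is the cathode; the Pd²⁺/Pd couple is the anode.
E°cell = E°(cathode) − E°(anode) = +0.00 − (+0.92) = −0.92 V.
The negative E°cell means the reaction is non-spontaneous in the direction written.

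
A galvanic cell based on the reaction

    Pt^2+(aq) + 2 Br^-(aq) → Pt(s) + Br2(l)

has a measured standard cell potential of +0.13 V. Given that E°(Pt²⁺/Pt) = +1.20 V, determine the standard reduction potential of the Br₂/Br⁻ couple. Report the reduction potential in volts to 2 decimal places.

In the reaction as written the Pt²⁺/Pt couple is reduced (cathode) and Br₂/Br⁻ is oxidized (anode), so E°cell = E°(Pt²⁺/Pt) − E°(Br₂/Br⁻).
E°(Br₂/Br⁻) = E°(cathode) − E°cell = +1.20 − (+0.13) = +1.07 V.

+1.07 V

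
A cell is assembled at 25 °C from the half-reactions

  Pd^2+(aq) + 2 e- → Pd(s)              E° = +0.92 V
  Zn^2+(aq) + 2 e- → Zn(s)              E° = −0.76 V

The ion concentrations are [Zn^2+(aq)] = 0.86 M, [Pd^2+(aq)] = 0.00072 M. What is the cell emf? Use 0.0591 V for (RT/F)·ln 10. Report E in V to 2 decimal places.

+1.59 V

Since E°(Pd²⁺/Pd) > E°(Zn²⁺/Zn), Pd²⁺/Pd serves as the cathode.
E°cell = +0.92 − (−0.76) = +1.68 V, with n = 2 electrons transferred.
Balancing gives Pd^2+(aq) + Zn(s) → Pd(s) + Zn^2+(aq); hence Q = [Zn^2+(aq)] / [Pd^2+(aq)] = 1.19×10^3 (log Q = 3.077).
By the Nernst equation, E = +1.68 − (0.0591/2)·(3.077) = +1.59 V.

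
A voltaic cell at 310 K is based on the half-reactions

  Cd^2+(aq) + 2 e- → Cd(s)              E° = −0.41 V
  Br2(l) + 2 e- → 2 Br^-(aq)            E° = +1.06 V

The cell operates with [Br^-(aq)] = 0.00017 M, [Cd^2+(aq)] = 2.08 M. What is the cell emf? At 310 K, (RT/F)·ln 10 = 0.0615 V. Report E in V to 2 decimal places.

+1.69 V

Since E°(Br₂/Br⁻) > E°(Cd²⁺/Cd), Br₂/Br⁻ serves as the cathode.
The standard potential is +1.06 − (−0.41) = +1.47 V and the balanced reaction transfers n = 2 electrons.
Balancing gives Br2(l) + Cd(s) → 2 Br^-(aq) + Cd^2+(aq); hence Q = [Br^-(aq)]^2·[Cd^2+(aq)] = 6.01×10^−8 (log Q = −7.221).
By the Nernst equation, E = +1.47 − (0.0615/2)·(−7.221) = +1.69 V.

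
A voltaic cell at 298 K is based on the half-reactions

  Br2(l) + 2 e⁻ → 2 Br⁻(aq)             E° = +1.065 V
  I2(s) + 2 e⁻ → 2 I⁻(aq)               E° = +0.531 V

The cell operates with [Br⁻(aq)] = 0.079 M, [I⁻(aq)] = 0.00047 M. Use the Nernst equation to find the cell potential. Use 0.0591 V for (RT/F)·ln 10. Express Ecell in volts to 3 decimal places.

+0.402 V

Br₂/Br⁻ is reduced (cathode, E° = +1.065 V) and I₂/I⁻ is oxidized (anode).
The standard potential is +1.065 − (+0.531) = +0.534 V and the balanced reaction transfers n = 2 electrons.
Balancing gives Br2(l) + 2 I⁻(aq) → 2 Br⁻(aq) + I2(s); hence Q = [Br⁻(aq)]^2 / [I⁻(aq)]^2 = 2.83×10^4 (log Q = 4.451).
E = E° − (0.0591/n)·log Q = +0.534 − (0.0591/2)(4.451) = +0.402 V.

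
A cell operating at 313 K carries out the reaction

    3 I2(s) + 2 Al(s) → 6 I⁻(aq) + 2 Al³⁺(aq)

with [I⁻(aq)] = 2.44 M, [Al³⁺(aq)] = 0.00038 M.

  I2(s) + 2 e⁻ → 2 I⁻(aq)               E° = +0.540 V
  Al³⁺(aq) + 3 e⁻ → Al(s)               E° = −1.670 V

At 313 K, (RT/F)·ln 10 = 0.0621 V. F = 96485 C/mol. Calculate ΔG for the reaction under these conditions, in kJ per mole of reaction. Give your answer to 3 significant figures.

−1310 kJ/mol

The standard cell potential is +0.540 − (−1.670) = +2.210 V, with n = 6 electrons in the balanced equation.
The reaction quotient is [I⁻(aq)]^6·[Al³⁺(aq)]^2 = 3.05×10^−5; by Nernst, E = +2.210 − (0.0621/6)(−4.516) = +2.2567 V.
Finally ΔG = −nFE = −(6)(96485 C/mol)(+2.2567 V) = −1310 kJ/mol.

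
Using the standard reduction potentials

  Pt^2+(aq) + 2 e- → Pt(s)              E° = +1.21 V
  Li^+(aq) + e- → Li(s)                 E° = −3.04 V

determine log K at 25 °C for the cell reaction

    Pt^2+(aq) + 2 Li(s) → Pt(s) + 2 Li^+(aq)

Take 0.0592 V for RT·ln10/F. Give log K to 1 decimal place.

The Pt²⁺/Pt couple is reduced (cathode); E°cell = +1.21 − (−3.04) = +4.25 V with n = 2.
At equilibrium E = 0, so log K = nE°cell / 0.0592 = (2)(+4.25) / 0.0592 = 143.6.

log K = 143.6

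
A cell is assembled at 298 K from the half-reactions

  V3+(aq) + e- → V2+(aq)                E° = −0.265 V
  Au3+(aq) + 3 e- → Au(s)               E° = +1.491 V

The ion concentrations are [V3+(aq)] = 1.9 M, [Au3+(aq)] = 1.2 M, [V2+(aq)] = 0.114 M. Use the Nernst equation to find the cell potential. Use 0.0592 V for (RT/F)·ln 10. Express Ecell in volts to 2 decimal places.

The Au³⁺/Au couple has the more positive E°, so it is the cathode; V³⁺/V²⁺ is the anode.
E°cell = E°cat − E°an = +1.491 − (−0.265) = +1.756 V; n = 3.
The balanced reaction is Au3+(aq) + 3 V2+(aq) → Au(s) + 3 V3+(aq), so Q = [V3+(aq)]^3 / ([Au3+(aq)]·[V2+(aq)]^3) = 3.86×10^3 and log Q = 3.586.
By the Nernst equation, E = +1.756 − (0.0592/3)·(3.586) = +1.69 V.

+1.69 V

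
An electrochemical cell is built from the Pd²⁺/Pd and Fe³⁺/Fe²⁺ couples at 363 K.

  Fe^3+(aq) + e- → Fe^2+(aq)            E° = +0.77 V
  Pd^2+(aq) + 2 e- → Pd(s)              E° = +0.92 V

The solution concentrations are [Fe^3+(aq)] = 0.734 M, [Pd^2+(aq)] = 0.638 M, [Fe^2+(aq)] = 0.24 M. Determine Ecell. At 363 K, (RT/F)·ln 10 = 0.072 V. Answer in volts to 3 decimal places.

Since E°(Pd²⁺/Pd) > E°(Fe³⁺/Fe²⁺), Pd²⁺/Pd serves as the cathode.
The standard potential is +0.92 − (+0.77) = +0.15 V and the balanced reaction transfers n = 2 electrons.
For the overall reaction Pd^2+(aq) + 2 Fe^2+(aq) → Pd(s) + 2 Fe^3+(aq), Q = [Fe^3+(aq)]^2 / ([Pd^2+(aq)]·[Fe^2+(aq)]^2) = 14.7, giving log Q = 1.166.
Applying E = E° − (RT ln10/nF)·log Q gives +0.15 − (0.072/2)(1.166) = +0.108 V.

+0.108 V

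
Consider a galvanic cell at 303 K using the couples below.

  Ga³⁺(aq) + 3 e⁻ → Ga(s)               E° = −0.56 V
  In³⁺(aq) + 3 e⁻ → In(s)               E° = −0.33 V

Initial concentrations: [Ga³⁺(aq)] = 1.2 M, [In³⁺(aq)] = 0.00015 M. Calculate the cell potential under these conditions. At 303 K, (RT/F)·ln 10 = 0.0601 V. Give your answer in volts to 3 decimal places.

Since E°(In³⁺/In) > E°(Ga³⁺/Ga), In³⁺/In serves as the cathode.
E°cell = E°cat − E°an = −0.33 − (−0.56) = +0.23 V; n = 3.
For the overall reaction In³⁺(aq) + Ga(s) → In(s) + Ga³⁺(aq), Q = [Ga³⁺(aq)] / [In³⁺(aq)] = 8×10^3, giving log Q = 3.903.
By the Nernst equation, E = +0.23 − (0.0601/3)·(3.903) = +0.152 V.

+0.152 V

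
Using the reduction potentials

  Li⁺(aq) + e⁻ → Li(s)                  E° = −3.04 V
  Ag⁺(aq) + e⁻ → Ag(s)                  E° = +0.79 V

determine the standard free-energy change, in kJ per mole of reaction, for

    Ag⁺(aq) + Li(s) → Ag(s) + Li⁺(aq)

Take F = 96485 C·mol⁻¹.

−370 kJ/mol

In the reaction as written Ag⁺(aq) is reduced, so the Ag⁺/Ag couple is the cathode and Li⁺/Li is the anode.
E°cell = +0.79 − (−3.04) = +3.83 V; balancing electrons gives n = 1.
ΔG° = −nFE°cell = −(1)(96485)(+3.83) J/mol = −370 kJ/mol.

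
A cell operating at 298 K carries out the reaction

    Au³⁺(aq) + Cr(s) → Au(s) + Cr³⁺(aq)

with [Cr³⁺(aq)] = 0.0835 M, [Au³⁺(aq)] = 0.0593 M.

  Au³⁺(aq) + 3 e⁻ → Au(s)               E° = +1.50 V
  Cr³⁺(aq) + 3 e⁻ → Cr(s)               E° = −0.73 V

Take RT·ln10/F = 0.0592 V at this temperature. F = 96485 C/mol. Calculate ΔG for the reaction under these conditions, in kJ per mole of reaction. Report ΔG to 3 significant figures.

E°cell = +1.50 − (−0.73) = +2.23 V; the balanced reaction transfers n = 3 electrons.
The reaction quotient is [Cr³⁺(aq)] / [Au³⁺(aq)] = 1.41; by Nernst, E = +2.23 − (0.0592/3)(0.149) = +2.2271 V.
Then ΔG = −nFE = −3 × 96485 × +2.2271 J/mol = −645 kJ/mol.

−645 kJ/mol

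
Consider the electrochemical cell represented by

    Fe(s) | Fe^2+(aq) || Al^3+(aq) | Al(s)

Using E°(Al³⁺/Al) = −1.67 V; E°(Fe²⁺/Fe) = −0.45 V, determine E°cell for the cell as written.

By convention the left-hand electrode in cell notation is the anode (oxidation) and the right-hand electrode is the cathode (reduction).
E°cell = E°(right) − E°(left) = −1.67 − (−0.45) = −1.22 V.
The negative sign shows that, as written, the cell would require an external voltage to drive the reaction.

−1.22 V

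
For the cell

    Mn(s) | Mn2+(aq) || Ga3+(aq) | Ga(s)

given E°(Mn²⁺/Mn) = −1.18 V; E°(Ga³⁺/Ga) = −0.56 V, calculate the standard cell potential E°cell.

By convention the left-hand electrode in cell notation is the anode (oxidation) and the right-hand electrode is the cathode (reduction).
E°cell = E°(right) − E°(left) = −0.56 − (−1.18) = +0.62 V.

+0.62 V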